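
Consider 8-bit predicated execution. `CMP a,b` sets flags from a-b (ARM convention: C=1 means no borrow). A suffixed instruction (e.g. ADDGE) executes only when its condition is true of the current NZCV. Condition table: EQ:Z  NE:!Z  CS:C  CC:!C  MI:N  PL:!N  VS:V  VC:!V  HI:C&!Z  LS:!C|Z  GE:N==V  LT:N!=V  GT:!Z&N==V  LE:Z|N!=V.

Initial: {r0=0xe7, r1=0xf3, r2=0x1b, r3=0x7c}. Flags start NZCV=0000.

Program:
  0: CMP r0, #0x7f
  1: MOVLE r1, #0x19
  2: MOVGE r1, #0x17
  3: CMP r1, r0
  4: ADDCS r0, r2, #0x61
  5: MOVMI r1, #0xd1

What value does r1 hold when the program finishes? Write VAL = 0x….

VAL = 0x19

[0] flags=0011 → (cmp)
[1] flags=0011 LE?T → r1=0x19
[2] flags=0011 GE?F → skip
[3] flags=0000 → (cmp)
[4] flags=0000 CS?F → skip
[5] flags=0000 MI?F → skip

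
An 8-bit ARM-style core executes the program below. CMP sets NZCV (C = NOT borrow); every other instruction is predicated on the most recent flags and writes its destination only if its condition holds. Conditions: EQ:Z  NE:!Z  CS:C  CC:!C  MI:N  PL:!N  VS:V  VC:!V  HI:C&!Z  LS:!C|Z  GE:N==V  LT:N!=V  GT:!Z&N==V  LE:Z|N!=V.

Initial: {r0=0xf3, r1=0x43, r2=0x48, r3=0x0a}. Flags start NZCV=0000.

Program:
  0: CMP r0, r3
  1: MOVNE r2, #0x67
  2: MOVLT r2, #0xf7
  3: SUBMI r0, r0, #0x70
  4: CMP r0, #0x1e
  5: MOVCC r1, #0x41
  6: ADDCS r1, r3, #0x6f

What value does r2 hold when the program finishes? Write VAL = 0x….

0: ✓ CMP  NZCV=1010
1: ✓ MOVNE  r2←0x67
2: ✓ MOVLT  r2←0xf7
3: ✓ SUBMI  r0←0x83
4: ✓ CMP  NZCV=0011
5: · MOVCC
6: ✓ ADDCS  r1←0x79

VAL = 0xf7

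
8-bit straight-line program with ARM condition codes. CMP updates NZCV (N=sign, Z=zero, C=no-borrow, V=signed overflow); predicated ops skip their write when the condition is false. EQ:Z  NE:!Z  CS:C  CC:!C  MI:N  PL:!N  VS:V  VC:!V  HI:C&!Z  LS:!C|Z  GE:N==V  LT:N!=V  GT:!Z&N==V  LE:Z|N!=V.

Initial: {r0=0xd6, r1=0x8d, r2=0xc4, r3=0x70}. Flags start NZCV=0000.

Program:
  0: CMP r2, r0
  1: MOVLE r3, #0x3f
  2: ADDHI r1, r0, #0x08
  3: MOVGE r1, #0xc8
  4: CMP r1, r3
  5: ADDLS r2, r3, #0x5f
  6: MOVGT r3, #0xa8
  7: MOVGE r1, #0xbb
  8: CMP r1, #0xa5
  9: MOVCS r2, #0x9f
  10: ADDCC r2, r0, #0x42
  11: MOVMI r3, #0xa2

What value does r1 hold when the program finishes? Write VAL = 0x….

0: ✓ CMP  NZCV=1000
1: ✓ MOVLE  r3←0x3f
2: · ADDHI
3: · MOVGE
4: ✓ CMP  NZCV=0011
5: · ADDLS
6: · MOVGT
7: · MOVGE
8: ✓ CMP  NZCV=1000
9: · MOVCS
10: ✓ ADDCC  r2←0x18
11: ✓ MOVMI  r3←0xa2

VAL = 0x8d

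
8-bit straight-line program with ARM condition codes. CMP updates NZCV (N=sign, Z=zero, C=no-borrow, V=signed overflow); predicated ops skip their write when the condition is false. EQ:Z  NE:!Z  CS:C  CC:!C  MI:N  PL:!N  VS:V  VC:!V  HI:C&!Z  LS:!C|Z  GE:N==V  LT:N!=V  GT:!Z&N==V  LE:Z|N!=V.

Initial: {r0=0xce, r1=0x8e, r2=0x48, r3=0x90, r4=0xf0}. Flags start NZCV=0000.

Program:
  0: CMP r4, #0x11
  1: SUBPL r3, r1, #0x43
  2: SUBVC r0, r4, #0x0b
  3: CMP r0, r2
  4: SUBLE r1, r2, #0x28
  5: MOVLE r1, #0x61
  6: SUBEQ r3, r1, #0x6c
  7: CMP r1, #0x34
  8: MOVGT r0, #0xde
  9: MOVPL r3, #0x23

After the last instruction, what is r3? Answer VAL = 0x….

VAL = 0x23

0: ✓ CMP  NZCV=1010
1: · SUBPL
2: ✓ SUBVC  r0←0xe5
3: ✓ CMP  NZCV=1010
4: ✓ SUBLE  r1←0x20
5: ✓ MOVLE  r1←0x61
6: · SUBEQ
7: ✓ CMP  NZCV=0010
8: ✓ MOVGT  r0←0xde
9: ✓ MOVPL  r3←0x23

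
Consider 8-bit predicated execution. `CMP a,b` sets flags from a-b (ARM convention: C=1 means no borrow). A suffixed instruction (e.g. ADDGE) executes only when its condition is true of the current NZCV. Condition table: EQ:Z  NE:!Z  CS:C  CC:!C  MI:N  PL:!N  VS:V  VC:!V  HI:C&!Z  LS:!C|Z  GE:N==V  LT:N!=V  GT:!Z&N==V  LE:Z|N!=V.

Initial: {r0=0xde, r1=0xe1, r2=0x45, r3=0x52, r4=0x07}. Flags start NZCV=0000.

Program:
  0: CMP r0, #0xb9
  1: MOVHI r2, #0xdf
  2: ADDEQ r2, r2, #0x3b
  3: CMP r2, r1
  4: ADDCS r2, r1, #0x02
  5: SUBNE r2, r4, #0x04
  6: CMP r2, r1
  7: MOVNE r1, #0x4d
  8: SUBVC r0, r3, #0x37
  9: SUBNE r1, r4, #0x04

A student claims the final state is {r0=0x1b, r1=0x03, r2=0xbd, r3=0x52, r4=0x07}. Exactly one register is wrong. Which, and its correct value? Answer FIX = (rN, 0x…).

0: ✓ CMP  NZCV=0010
1: ✓ MOVHI  r2←0xdf
2: · ADDEQ
3: ✓ CMP  NZCV=1000
4: · ADDCS
5: ✓ SUBNE  r2←0x03
6: ✓ CMP  NZCV=0000
7: ✓ MOVNE  r1←0x4d
8: ✓ SUBVC  r0←0x1b
9: ✓ SUBNE  r1←0x03

FIX = (r2, 0x03)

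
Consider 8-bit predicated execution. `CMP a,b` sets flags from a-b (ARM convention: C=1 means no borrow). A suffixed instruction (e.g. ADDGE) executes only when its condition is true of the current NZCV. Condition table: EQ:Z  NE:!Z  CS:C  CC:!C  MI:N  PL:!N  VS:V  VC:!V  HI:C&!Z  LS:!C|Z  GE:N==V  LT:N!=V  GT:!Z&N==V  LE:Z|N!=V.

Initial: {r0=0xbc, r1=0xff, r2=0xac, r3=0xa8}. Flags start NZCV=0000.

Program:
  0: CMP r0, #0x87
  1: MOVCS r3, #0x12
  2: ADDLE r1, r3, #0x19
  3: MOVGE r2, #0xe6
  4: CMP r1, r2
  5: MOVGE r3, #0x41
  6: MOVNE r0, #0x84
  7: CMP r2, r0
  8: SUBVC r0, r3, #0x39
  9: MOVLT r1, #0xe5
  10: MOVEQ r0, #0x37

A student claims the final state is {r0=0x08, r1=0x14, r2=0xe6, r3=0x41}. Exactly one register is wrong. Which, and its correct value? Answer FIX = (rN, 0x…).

0: ✓ CMP  NZCV=0010
1: ✓ MOVCS  r3←0x12
2: · ADDLE
3: ✓ MOVGE  r2←0xe6
4: ✓ CMP  NZCV=0010
5: ✓ MOVGE  r3←0x41
6: ✓ MOVNE  r0←0x84
7: ✓ CMP  NZCV=0010
8: ✓ SUBVC  r0←0x08
9: · MOVLT
10: · MOVEQ

FIX = (r1, 0xff)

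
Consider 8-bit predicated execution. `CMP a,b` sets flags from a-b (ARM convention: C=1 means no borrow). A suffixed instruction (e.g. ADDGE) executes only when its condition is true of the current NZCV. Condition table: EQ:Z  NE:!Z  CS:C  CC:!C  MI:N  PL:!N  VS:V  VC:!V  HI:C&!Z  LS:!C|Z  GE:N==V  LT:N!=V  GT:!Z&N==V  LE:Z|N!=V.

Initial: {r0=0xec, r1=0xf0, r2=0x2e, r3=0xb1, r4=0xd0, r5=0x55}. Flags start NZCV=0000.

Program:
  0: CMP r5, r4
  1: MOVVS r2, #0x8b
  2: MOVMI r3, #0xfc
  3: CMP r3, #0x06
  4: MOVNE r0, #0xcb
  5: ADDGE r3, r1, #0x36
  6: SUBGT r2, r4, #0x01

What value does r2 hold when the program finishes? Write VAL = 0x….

[0] flags=1001 → (cmp)
[1] flags=1001 VS?T → r2=0x8b
[2] flags=1001 MI?T → r3=0xfc
[3] flags=1010 → (cmp)
[4] flags=1010 NE?T → r0=0xcb
[5] flags=1010 GE?F → skip
[6] flags=1010 GT?F → skip

VAL = 0x8b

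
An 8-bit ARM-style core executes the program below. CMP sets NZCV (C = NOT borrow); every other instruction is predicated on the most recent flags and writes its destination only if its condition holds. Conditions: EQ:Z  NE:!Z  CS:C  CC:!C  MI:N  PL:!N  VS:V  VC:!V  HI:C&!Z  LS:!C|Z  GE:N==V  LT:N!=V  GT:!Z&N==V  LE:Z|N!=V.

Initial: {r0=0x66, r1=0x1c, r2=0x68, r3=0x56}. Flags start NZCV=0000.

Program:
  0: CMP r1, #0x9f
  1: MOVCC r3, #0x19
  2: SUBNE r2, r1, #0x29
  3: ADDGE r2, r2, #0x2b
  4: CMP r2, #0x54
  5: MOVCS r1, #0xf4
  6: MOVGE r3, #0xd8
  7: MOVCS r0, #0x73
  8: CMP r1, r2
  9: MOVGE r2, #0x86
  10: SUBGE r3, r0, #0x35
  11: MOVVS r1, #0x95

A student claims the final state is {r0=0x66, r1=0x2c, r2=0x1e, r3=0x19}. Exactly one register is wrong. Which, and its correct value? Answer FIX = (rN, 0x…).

FIX = (r1, 0x1c)

[0] flags=0000 → (cmp)
[1] flags=0000 CC?T → r3=0x19
[2] flags=0000 NE?T → r2=0xf3
[3] flags=0000 GE?T → r2=0x1e
[4] flags=1000 → (cmp)
[5] flags=1000 CS?F → skip
[6] flags=1000 GE?F → skip
[7] flags=1000 CS?F → skip
[8] flags=1000 → (cmp)
[9] flags=1000 GE?F → skip
[10] flags=1000 GE?F → skip
[11] flags=1000 VS?F → skip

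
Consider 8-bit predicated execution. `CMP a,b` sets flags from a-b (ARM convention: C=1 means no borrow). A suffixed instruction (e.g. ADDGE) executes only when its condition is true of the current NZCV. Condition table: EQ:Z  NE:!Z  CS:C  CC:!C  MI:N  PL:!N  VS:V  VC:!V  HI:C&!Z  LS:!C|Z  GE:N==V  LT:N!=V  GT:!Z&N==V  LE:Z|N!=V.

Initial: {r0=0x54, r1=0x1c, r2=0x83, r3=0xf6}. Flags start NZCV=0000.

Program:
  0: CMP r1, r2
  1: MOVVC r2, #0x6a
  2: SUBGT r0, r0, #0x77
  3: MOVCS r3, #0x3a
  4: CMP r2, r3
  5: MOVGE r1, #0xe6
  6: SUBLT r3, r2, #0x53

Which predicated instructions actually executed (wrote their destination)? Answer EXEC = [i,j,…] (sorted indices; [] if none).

0: ✓ CMP  NZCV=1001
1: · MOVVC
2: ✓ SUBGT  r0←0xdd
3: · MOVCS
4: ✓ CMP  NZCV=1000
5: · MOVGE
6: ✓ SUBLT  r3←0x30

EXEC = [2,6]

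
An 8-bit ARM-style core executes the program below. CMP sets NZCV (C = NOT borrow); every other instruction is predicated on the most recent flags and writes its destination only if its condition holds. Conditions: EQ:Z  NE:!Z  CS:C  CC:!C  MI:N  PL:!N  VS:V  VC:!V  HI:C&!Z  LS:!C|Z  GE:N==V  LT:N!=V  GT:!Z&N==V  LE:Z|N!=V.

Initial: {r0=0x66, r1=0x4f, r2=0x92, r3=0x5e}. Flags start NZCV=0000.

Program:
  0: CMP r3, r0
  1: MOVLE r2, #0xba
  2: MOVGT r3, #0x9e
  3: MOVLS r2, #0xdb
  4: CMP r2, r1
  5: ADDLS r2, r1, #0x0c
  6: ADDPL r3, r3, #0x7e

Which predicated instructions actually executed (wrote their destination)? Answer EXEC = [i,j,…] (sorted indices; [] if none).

[0] flags=1000 → (cmp)
[1] flags=1000 LE?T → r2=0xba
[2] flags=1000 GT?F → skip
[3] flags=1000 LS?T → r2=0xdb
[4] flags=1010 → (cmp)
[5] flags=1010 LS?F → skip
[6] flags=1010 PL?F → skip

EXEC = [1,3]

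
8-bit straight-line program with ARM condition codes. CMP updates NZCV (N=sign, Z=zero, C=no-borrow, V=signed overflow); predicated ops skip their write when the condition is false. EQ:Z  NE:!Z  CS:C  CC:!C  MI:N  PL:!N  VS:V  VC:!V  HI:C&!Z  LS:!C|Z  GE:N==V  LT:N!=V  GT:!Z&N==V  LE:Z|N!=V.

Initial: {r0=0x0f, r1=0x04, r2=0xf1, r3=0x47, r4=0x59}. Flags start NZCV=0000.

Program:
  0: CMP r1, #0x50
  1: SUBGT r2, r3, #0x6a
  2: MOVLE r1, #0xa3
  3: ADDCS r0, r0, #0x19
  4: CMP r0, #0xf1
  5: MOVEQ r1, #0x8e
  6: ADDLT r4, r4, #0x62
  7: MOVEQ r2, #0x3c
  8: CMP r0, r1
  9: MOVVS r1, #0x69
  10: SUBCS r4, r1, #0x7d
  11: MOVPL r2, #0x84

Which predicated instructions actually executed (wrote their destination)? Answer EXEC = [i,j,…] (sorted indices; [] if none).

[0] flags=1000 → (cmp)
[1] flags=1000 GT?F → skip
[2] flags=1000 LE?T → r1=0xa3
[3] flags=1000 CS?F → skip
[4] flags=0000 → (cmp)
[5] flags=0000 EQ?F → skip
[6] flags=0000 LT?F → skip
[7] flags=0000 EQ?F → skip
[8] flags=0000 → (cmp)
[9] flags=0000 VS?F → skip
[10] flags=0000 CS?F → skip
[11] flags=0000 PL?T → r2=0x84

EXEC = [2,11]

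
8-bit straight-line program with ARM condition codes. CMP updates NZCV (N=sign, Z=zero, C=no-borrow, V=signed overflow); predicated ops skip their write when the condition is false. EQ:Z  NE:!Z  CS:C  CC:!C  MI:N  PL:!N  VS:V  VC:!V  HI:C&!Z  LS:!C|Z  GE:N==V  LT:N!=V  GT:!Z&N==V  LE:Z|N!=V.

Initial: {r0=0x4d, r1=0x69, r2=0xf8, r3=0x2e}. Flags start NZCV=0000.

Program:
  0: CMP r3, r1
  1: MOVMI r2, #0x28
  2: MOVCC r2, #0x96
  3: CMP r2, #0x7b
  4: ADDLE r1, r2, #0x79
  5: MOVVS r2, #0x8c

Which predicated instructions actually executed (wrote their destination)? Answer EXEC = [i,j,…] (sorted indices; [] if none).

0: ✓ CMP  NZCV=1000
1: ✓ MOVMI  r2←0x28
2: ✓ MOVCC  r2←0x96
3: ✓ CMP  NZCV=0011
4: ✓ ADDLE  r1←0x0f
5: ✓ MOVVS  r2←0x8c

EXEC = [1,2,4,5]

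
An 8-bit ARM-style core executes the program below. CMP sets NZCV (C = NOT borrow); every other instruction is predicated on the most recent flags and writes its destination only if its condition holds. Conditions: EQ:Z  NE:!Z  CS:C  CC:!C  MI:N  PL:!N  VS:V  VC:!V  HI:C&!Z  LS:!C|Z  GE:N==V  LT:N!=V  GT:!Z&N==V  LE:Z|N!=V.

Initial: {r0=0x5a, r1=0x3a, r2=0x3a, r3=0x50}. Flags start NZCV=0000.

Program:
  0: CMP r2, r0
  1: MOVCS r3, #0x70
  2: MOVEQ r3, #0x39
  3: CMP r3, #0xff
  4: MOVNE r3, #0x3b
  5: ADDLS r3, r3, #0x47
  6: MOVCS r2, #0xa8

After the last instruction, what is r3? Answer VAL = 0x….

VAL = 0x82

[0] flags=1000 → (cmp)
[1] flags=1000 CS?F → skip
[2] flags=1000 EQ?F → skip
[3] flags=0000 → (cmp)
[4] flags=0000 NE?T → r3=0x3b
[5] flags=0000 LS?T → r3=0x82
[6] flags=0000 CS?F → skip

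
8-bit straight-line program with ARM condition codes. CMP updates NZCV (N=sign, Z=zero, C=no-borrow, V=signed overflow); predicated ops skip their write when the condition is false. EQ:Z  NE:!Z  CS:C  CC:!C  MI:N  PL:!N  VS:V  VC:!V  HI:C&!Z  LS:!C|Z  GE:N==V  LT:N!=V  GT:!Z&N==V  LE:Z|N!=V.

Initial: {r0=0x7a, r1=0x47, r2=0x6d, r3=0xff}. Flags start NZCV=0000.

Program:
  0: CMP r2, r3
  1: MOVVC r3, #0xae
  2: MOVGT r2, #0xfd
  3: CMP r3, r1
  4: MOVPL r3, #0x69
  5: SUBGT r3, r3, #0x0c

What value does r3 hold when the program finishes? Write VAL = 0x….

VAL = 0x69

0: ✓ CMP  NZCV=0000
1: ✓ MOVVC  r3←0xae
2: ✓ MOVGT  r2←0xfd
3: ✓ CMP  NZCV=0011
4: ✓ MOVPL  r3←0x69
5: · SUBGT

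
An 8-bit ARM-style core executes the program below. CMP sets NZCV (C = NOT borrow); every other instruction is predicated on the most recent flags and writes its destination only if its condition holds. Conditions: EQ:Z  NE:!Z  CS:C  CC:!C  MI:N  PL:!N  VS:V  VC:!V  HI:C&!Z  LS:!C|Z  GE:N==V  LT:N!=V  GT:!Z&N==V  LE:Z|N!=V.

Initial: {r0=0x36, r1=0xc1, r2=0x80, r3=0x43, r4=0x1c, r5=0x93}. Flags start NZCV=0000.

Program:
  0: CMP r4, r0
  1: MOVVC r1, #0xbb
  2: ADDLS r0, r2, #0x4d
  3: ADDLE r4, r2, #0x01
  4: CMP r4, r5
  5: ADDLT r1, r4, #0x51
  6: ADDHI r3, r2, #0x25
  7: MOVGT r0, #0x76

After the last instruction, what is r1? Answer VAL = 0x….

VAL = 0xd2

0: ✓ CMP  NZCV=1000
1: ✓ MOVVC  r1←0xbb
2: ✓ ADDLS  r0←0xcd
3: ✓ ADDLE  r4←0x81
4: ✓ CMP  NZCV=1000
5: ✓ ADDLT  r1←0xd2
6: · ADDHI
7: · MOVGT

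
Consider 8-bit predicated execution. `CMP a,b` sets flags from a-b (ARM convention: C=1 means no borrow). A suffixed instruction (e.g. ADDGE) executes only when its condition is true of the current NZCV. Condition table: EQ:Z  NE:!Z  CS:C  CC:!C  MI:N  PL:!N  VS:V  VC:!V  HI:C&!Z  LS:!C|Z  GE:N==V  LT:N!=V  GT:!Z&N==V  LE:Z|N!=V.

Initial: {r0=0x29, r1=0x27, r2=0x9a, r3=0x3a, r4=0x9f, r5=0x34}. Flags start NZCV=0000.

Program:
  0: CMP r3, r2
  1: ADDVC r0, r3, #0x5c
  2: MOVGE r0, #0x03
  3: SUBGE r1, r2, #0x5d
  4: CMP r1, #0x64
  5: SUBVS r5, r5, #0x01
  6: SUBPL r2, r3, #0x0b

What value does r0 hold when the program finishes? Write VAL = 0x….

[0] flags=1001 → (cmp)
[1] flags=1001 VC?F → skip
[2] flags=1001 GE?T → r0=0x03
[3] flags=1001 GE?T → r1=0x3d
[4] flags=1000 → (cmp)
[5] flags=1000 VS?F → skip
[6] flags=1000 PL?F → skip

VAL = 0x03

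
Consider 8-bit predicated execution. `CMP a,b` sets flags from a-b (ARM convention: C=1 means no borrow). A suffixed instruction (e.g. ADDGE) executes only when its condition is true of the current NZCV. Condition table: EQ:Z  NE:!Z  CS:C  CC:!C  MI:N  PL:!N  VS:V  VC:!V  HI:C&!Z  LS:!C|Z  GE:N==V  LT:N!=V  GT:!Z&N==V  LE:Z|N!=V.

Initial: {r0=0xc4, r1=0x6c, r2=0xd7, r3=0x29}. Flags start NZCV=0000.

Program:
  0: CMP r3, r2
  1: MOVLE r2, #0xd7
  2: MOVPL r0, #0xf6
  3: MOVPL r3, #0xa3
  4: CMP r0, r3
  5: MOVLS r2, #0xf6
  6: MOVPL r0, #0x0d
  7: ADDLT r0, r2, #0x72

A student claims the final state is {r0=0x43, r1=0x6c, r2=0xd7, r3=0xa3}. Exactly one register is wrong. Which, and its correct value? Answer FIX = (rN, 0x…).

FIX = (r0, 0x0d)

[0] flags=0000 → (cmp)
[1] flags=0000 LE?F → skip
[2] flags=0000 PL?T → r0=0xf6
[3] flags=0000 PL?T → r3=0xa3
[4] flags=0010 → (cmp)
[5] flags=0010 LS?F → skip
[6] flags=0010 PL?T → r0=0x0d
[7] flags=0010 LT?F → skip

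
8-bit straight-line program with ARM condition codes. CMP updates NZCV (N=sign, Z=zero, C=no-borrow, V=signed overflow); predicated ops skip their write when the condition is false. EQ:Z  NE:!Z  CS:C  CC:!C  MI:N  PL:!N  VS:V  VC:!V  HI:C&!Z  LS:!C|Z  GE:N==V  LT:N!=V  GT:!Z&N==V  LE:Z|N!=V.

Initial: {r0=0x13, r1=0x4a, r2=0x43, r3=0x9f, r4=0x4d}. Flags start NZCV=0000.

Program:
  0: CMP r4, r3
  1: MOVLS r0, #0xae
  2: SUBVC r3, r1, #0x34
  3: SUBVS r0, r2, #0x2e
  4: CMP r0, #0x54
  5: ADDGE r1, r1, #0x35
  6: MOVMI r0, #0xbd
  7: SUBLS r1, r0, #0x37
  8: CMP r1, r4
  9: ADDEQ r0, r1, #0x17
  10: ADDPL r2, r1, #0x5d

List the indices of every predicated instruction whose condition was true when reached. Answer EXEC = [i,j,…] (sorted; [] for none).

0: ✓ CMP  NZCV=1001
1: ✓ MOVLS  r0←0xae
2: · SUBVC
3: ✓ SUBVS  r0←0x15
4: ✓ CMP  NZCV=1000
5: · ADDGE
6: ✓ MOVMI  r0←0xbd
7: ✓ SUBLS  r1←0x86
8: ✓ CMP  NZCV=0011
9: · ADDEQ
10: ✓ ADDPL  r2←0xe3

EXEC = [1,3,6,7,10]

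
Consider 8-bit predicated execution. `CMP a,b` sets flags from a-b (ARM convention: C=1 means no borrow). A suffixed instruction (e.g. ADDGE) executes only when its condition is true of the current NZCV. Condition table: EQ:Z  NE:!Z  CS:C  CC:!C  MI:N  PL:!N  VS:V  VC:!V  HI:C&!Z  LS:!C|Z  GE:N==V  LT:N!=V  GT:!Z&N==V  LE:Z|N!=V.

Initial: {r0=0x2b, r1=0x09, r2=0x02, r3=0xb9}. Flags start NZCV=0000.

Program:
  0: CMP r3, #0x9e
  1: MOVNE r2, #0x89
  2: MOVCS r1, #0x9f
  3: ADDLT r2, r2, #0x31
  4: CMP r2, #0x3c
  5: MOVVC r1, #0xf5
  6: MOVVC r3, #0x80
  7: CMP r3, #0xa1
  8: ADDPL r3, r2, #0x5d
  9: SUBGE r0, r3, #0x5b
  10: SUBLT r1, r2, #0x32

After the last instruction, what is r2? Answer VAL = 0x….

VAL = 0x89

[0] flags=0010 → (cmp)
[1] flags=0010 NE?T → r2=0x89
[2] flags=0010 CS?T → r1=0x9f
[3] flags=0010 LT?F → skip
[4] flags=0011 → (cmp)
[5] flags=0011 VC?F → skip
[6] flags=0011 VC?F → skip
[7] flags=0010 → (cmp)
[8] flags=0010 PL?T → r3=0xe6
[9] flags=0010 GE?T → r0=0x8b
[10] flags=0010 LT?F → skip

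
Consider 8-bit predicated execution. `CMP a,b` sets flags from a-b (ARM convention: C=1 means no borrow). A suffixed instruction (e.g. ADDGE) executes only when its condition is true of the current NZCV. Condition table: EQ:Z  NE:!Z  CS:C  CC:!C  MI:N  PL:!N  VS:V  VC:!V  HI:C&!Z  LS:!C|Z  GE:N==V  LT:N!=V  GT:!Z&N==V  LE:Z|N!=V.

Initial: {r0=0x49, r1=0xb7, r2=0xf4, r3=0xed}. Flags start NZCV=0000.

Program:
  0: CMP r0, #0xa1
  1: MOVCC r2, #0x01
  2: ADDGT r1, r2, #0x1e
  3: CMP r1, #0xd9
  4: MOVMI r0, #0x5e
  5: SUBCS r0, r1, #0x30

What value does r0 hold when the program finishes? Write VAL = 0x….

0: ✓ CMP  NZCV=1001
1: ✓ MOVCC  r2←0x01
2: ✓ ADDGT  r1←0x1f
3: ✓ CMP  NZCV=0000
4: · MOVMI
5: · SUBCS

VAL = 0x49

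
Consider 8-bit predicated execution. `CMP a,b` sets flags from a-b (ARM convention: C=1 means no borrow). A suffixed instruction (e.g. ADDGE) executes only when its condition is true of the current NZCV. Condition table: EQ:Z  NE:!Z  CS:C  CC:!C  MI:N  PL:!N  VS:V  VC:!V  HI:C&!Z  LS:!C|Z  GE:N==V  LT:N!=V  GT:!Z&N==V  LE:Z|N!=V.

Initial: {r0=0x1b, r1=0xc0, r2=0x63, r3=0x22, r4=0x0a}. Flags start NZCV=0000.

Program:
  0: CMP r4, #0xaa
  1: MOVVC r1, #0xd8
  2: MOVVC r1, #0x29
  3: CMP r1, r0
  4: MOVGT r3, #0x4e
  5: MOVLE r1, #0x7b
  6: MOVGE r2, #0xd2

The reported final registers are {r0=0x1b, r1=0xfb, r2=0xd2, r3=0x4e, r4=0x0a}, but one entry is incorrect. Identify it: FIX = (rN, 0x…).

0: ✓ CMP  NZCV=0000
1: ✓ MOVVC  r1←0xd8
2: ✓ MOVVC  r1←0x29
3: ✓ CMP  NZCV=0010
4: ✓ MOVGT  r3←0x4e
5: · MOVLE
6: ✓ MOVGE  r2←0xd2

FIX = (r1, 0x29)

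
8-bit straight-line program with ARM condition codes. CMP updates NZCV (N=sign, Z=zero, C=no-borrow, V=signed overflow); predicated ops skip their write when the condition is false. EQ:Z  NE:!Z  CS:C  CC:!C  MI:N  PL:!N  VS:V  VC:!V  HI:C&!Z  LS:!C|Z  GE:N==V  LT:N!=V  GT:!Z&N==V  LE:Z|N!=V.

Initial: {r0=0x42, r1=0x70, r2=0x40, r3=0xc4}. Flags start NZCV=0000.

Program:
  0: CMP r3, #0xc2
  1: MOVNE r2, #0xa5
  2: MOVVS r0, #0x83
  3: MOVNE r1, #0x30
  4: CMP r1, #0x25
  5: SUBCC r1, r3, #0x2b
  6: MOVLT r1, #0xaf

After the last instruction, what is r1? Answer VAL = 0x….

VAL = 0x30

[0] flags=0010 → (cmp)
[1] flags=0010 NE?T → r2=0xa5
[2] flags=0010 VS?F → skip
[3] flags=0010 NE?T → r1=0x30
[4] flags=0010 → (cmp)
[5] flags=0010 CC?F → skip
[6] flags=0010 LT?F → skip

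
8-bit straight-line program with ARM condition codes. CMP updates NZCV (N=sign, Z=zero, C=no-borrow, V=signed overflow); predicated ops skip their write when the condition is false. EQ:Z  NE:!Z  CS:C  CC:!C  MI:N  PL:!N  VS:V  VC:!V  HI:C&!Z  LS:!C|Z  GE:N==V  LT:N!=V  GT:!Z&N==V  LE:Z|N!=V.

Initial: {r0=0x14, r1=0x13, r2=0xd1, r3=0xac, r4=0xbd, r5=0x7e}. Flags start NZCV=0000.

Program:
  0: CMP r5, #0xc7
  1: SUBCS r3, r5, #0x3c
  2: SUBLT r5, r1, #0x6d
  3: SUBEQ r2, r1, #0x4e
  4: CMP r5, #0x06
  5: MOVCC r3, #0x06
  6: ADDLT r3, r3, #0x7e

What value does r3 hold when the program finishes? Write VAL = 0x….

VAL = 0xac

0: ✓ CMP  NZCV=1001
1: · SUBCS
2: · SUBLT
3: · SUBEQ
4: ✓ CMP  NZCV=0010
5: · MOVCC
6: · ADDLT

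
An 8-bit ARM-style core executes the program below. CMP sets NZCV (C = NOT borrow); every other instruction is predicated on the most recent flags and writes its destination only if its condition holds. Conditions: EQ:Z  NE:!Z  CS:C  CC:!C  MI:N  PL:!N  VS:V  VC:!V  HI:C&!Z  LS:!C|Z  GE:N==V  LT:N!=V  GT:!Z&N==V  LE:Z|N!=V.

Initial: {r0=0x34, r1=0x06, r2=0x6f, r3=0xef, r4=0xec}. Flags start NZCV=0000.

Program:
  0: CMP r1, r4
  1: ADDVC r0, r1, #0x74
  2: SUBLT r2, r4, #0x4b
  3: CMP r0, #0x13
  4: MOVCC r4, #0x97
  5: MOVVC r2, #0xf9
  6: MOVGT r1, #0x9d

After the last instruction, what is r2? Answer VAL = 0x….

0: ✓ CMP  NZCV=0000
1: ✓ ADDVC  r0←0x7a
2: · SUBLT
3: ✓ CMP  NZCV=0010
4: · MOVCC
5: ✓ MOVVC  r2←0xf9
6: ✓ MOVGT  r1←0x9d

VAL = 0xf9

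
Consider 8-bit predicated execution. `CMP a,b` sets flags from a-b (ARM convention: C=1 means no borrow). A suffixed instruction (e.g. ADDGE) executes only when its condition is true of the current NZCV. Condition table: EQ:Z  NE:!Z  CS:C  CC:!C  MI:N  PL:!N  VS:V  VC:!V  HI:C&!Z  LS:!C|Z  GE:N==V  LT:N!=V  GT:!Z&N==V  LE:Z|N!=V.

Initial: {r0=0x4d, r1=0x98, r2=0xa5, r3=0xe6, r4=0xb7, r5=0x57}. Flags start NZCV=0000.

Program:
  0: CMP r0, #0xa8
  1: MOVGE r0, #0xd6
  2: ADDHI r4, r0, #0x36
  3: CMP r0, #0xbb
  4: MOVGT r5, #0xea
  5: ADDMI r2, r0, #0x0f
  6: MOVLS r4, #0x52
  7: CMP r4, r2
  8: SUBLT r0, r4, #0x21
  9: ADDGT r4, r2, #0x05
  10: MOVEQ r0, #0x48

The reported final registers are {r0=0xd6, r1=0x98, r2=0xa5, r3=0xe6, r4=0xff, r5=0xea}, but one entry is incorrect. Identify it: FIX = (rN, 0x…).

[0] flags=1001 → (cmp)
[1] flags=1001 GE?T → r0=0xd6
[2] flags=1001 HI?F → skip
[3] flags=0010 → (cmp)
[4] flags=0010 GT?T → r5=0xea
[5] flags=0010 MI?F → skip
[6] flags=0010 LS?F → skip
[7] flags=0010 → (cmp)
[8] flags=0010 LT?F → skip
[9] flags=0010 GT?T → r4=0xaa
[10] flags=0010 EQ?F → skip

FIX = (r4, 0xaa)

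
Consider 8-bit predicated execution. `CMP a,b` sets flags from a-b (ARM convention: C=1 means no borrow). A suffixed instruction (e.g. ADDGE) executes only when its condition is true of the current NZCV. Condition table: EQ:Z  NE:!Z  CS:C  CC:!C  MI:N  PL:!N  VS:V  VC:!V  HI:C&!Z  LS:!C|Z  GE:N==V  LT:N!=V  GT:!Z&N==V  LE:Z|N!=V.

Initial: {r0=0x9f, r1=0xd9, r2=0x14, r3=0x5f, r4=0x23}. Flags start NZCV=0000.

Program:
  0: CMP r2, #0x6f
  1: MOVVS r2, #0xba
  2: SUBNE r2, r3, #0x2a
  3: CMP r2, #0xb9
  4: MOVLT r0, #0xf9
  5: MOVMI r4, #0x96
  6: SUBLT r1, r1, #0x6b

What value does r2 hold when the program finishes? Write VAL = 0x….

[0] flags=1000 → (cmp)
[1] flags=1000 VS?F → skip
[2] flags=1000 NE?T → r2=0x35
[3] flags=0000 → (cmp)
[4] flags=0000 LT?F → skip
[5] flags=0000 MI?F → skip
[6] flags=0000 LT?F → skip

VAL = 0x35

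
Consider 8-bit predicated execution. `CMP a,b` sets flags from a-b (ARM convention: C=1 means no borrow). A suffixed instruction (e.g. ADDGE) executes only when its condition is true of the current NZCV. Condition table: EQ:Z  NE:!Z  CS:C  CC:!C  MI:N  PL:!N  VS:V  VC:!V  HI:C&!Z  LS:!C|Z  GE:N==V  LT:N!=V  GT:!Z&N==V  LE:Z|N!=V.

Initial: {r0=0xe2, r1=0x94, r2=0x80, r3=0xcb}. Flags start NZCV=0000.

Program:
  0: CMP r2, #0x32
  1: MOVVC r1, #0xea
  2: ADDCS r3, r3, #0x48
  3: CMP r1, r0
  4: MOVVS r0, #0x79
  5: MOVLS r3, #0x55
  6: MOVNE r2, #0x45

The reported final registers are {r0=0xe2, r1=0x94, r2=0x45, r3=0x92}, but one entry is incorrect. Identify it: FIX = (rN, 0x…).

[0] flags=0011 → (cmp)
[1] flags=0011 VC?F → skip
[2] flags=0011 CS?T → r3=0x13
[3] flags=1000 → (cmp)
[4] flags=1000 VS?F → skip
[5] flags=1000 LS?T → r3=0x55
[6] flags=1000 NE?T → r2=0x45

FIX = (r3, 0x55)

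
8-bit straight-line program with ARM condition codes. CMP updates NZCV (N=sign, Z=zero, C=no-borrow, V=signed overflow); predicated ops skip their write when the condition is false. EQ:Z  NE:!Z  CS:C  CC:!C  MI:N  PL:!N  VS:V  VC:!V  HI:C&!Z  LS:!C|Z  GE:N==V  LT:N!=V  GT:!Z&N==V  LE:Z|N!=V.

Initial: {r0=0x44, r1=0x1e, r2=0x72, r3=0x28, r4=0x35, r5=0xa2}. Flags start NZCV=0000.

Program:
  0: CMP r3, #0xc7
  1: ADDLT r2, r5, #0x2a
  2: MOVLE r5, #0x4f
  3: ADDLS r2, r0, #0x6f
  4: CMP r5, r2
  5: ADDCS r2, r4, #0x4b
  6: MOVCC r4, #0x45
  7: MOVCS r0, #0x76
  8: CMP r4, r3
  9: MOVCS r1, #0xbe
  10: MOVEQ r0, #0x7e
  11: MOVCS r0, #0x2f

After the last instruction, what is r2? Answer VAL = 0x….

VAL = 0xb3

0: ✓ CMP  NZCV=0000
1: · ADDLT
2: · MOVLE
3: ✓ ADDLS  r2←0xb3
4: ✓ CMP  NZCV=1000
5: · ADDCS
6: ✓ MOVCC  r4←0x45
7: · MOVCS
8: ✓ CMP  NZCV=0010
9: ✓ MOVCS  r1←0xbe
10: · MOVEQ
11: ✓ MOVCS  r0←0x2f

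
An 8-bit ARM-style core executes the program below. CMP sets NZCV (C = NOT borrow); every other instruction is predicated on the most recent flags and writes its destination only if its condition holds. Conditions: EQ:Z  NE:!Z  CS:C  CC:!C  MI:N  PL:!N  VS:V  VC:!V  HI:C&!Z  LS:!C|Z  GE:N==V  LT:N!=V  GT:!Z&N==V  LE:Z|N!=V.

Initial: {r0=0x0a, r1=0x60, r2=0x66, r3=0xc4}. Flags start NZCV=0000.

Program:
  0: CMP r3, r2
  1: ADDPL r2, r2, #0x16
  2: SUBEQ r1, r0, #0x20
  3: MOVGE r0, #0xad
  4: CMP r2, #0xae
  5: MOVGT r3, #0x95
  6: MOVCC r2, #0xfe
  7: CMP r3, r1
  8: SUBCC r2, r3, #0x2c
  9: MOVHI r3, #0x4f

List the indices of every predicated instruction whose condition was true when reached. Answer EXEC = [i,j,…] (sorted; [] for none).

EXEC = [1,5,6,9]

0: ✓ CMP  NZCV=0011
1: ✓ ADDPL  r2←0x7c
2: · SUBEQ
3: · MOVGE
4: ✓ CMP  NZCV=1001
5: ✓ MOVGT  r3←0x95
6: ✓ MOVCC  r2←0xfe
7: ✓ CMP  NZCV=0011
8: · SUBCC
9: ✓ MOVHI  r3←0x4f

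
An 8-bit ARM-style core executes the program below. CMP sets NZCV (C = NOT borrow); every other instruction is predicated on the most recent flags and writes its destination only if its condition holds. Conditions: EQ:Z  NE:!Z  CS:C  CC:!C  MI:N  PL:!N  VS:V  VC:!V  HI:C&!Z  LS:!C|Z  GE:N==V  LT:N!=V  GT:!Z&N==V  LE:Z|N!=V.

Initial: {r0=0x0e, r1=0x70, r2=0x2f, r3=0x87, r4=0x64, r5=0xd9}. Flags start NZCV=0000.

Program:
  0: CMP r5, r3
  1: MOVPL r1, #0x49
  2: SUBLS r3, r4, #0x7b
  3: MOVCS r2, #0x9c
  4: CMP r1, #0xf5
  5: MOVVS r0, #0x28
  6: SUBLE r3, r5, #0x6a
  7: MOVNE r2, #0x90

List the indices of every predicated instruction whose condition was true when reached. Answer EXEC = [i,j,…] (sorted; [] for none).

EXEC = [1,3,7]

[0] flags=0010 → (cmp)
[1] flags=0010 PL?T → r1=0x49
[2] flags=0010 LS?F → skip
[3] flags=0010 CS?T → r2=0x9c
[4] flags=0000 → (cmp)
[5] flags=0000 VS?F → skip
[6] flags=0000 LE?F → skip
[7] flags=0000 NE?T → r2=0x90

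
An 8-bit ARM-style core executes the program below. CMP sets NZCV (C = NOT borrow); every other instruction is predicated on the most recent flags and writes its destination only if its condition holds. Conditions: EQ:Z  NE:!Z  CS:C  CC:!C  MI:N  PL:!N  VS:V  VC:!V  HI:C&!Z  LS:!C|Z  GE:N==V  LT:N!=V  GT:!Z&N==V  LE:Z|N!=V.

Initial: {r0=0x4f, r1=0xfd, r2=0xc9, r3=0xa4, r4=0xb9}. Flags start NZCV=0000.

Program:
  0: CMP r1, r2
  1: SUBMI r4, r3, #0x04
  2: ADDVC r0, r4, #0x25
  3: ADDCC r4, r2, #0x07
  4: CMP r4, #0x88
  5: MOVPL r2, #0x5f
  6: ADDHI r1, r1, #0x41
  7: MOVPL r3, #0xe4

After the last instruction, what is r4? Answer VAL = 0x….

[0] flags=0010 → (cmp)
[1] flags=0010 MI?F → skip
[2] flags=0010 VC?T → r0=0xde
[3] flags=0010 CC?F → skip
[4] flags=0010 → (cmp)
[5] flags=0010 PL?T → r2=0x5f
[6] flags=0010 HI?T → r1=0x3e
[7] flags=0010 PL?T → r3=0xe4

VAL = 0xb9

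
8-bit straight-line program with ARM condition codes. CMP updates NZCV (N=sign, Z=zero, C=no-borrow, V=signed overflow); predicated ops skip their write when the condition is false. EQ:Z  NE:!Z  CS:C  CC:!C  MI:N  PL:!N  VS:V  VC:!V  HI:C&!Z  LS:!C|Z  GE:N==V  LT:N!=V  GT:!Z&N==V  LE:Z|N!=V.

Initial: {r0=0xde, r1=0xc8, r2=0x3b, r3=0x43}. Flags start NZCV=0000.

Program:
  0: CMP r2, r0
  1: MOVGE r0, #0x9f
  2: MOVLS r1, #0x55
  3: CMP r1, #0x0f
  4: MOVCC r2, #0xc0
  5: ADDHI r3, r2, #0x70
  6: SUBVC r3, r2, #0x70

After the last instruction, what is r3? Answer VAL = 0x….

VAL = 0xcb

0: ✓ CMP  NZCV=0000
1: ✓ MOVGE  r0←0x9f
2: ✓ MOVLS  r1←0x55
3: ✓ CMP  NZCV=0010
4: · MOVCC
5: ✓ ADDHI  r3←0xab
6: ✓ SUBVC  r3←0xcb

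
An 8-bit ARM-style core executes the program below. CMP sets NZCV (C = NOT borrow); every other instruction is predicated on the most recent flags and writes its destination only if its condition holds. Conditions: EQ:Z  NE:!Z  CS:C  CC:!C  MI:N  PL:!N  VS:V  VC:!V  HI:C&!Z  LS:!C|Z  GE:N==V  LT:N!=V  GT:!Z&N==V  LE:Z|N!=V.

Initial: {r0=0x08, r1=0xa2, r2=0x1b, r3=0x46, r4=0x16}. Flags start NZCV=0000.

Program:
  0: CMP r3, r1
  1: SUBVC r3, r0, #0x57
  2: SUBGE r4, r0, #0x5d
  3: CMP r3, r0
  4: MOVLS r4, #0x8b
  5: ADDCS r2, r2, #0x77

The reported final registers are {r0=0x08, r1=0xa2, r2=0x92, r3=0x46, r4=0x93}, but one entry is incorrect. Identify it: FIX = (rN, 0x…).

FIX = (r4, 0xab)

[0] flags=1001 → (cmp)
[1] flags=1001 VC?F → skip
[2] flags=1001 GE?T → r4=0xab
[3] flags=0010 → (cmp)
[4] flags=0010 LS?F → skip
[5] flags=0010 CS?T → r2=0x92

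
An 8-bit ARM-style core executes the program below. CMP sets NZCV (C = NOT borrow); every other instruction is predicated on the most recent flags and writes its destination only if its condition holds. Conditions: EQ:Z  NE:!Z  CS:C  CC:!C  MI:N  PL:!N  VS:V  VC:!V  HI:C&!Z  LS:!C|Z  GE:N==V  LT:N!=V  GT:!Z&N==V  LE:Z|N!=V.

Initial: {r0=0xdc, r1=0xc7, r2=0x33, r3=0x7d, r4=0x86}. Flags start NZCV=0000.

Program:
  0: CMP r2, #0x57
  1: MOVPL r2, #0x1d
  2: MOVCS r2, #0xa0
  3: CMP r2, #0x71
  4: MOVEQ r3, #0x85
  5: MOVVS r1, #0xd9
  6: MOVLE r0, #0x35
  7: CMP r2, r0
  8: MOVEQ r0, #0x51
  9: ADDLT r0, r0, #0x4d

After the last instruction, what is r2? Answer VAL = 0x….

VAL = 0x33

[0] flags=1000 → (cmp)
[1] flags=1000 PL?F → skip
[2] flags=1000 CS?F → skip
[3] flags=1000 → (cmp)
[4] flags=1000 EQ?F → skip
[5] flags=1000 VS?F → skip
[6] flags=1000 LE?T → r0=0x35
[7] flags=1000 → (cmp)
[8] flags=1000 EQ?F → skip
[9] flags=1000 LT?T → r0=0x82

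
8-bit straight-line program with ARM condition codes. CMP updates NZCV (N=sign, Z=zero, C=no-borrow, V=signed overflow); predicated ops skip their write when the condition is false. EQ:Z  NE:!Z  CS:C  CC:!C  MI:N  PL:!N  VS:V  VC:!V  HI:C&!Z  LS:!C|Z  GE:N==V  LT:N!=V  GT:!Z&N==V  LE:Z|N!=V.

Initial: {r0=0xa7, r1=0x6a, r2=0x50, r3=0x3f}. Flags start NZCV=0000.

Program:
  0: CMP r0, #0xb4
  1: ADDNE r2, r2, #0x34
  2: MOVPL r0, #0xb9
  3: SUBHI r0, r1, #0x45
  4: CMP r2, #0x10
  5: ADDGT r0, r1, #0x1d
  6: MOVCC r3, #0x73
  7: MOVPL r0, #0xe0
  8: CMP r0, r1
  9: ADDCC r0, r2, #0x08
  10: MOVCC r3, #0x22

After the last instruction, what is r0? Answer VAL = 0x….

0: ✓ CMP  NZCV=1000
1: ✓ ADDNE  r2←0x84
2: · MOVPL
3: · SUBHI
4: ✓ CMP  NZCV=0011
5: · ADDGT
6: · MOVCC
7: ✓ MOVPL  r0←0xe0
8: ✓ CMP  NZCV=0011
9: · ADDCC
10: · MOVCC

VAL = 0xe0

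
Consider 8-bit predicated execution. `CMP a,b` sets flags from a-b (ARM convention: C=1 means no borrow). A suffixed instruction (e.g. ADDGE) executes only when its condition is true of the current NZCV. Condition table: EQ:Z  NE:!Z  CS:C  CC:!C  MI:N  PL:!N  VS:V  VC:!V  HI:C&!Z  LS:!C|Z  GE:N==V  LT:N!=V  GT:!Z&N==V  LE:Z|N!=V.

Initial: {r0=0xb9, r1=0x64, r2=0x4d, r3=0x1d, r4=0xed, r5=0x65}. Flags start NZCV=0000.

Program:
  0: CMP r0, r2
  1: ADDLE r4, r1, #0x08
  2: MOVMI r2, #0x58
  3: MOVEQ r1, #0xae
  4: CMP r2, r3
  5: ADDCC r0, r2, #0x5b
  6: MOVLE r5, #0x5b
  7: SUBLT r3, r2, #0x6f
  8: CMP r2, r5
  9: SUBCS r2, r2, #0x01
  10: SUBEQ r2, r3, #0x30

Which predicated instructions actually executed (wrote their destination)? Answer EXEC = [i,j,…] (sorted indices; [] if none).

0: ✓ CMP  NZCV=0011
1: ✓ ADDLE  r4←0x6c
2: · MOVMI
3: · MOVEQ
4: ✓ CMP  NZCV=0010
5: · ADDCC
6: · MOVLE
7: · SUBLT
8: ✓ CMP  NZCV=1000
9: · SUBCS
10: · SUBEQ

EXEC = [1]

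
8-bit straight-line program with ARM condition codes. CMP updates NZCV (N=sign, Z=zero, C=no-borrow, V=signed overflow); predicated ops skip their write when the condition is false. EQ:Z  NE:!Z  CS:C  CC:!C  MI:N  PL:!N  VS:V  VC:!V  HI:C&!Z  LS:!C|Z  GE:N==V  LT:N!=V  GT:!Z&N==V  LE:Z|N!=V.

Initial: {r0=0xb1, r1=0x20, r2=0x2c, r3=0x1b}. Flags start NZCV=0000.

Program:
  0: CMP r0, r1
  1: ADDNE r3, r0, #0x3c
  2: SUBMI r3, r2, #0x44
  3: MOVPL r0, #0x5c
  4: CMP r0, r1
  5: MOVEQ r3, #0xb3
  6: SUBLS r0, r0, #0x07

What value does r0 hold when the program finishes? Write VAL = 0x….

VAL = 0xb1

[0] flags=1010 → (cmp)
[1] flags=1010 NE?T → r3=0xed
[2] flags=1010 MI?T → r3=0xe8
[3] flags=1010 PL?F → skip
[4] flags=1010 → (cmp)
[5] flags=1010 EQ?F → skip
[6] flags=1010 LS?F → skip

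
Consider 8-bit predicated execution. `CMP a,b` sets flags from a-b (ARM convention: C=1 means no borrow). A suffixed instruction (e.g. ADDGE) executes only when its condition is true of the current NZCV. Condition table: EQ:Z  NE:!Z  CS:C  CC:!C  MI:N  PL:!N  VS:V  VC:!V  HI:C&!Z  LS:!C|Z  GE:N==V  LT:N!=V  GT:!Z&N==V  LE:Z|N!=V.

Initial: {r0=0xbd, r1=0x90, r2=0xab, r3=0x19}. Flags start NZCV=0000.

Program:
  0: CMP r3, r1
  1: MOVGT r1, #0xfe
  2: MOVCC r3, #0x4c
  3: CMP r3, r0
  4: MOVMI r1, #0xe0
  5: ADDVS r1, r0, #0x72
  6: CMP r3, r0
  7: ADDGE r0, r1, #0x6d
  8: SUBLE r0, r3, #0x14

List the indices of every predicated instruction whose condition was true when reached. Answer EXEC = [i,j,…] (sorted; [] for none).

EXEC = [1,2,4,5,7]

0: ✓ CMP  NZCV=1001
1: ✓ MOVGT  r1←0xfe
2: ✓ MOVCC  r3←0x4c
3: ✓ CMP  NZCV=1001
4: ✓ MOVMI  r1←0xe0
5: ✓ ADDVS  r1←0x2f
6: ✓ CMP  NZCV=1001
7: ✓ ADDGE  r0←0x9c
8: · SUBLE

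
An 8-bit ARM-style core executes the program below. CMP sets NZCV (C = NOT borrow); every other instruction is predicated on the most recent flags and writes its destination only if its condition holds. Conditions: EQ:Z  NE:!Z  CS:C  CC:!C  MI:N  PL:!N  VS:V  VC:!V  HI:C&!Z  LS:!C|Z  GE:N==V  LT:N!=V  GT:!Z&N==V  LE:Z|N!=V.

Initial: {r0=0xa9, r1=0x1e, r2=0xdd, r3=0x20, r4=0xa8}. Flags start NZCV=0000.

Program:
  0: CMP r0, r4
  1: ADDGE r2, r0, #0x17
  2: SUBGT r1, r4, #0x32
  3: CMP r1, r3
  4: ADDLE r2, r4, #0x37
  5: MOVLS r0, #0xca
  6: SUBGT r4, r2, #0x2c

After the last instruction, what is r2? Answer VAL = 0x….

0: ✓ CMP  NZCV=0010
1: ✓ ADDGE  r2←0xc0
2: ✓ SUBGT  r1←0x76
3: ✓ CMP  NZCV=0010
4: · ADDLE
5: · MOVLS
6: ✓ SUBGT  r4←0x94

VAL = 0xc0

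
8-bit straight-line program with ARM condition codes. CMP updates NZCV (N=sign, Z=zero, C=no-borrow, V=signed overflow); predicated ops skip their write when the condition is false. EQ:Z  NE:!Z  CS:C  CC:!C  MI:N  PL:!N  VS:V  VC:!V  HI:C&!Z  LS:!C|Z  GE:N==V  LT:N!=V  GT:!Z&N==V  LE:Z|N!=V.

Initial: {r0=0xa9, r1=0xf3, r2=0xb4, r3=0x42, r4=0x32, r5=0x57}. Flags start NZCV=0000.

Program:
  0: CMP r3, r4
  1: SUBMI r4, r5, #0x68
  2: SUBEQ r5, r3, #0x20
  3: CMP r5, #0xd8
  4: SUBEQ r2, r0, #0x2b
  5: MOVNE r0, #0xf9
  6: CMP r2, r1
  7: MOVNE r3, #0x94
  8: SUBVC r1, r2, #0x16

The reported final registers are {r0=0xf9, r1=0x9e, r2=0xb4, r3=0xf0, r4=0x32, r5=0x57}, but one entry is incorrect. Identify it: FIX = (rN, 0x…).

FIX = (r3, 0x94)

[0] flags=0010 → (cmp)
[1] flags=0010 MI?F → skip
[2] flags=0010 EQ?F → skip
[3] flags=0000 → (cmp)
[4] flags=0000 EQ?F → skip
[5] flags=0000 NE?T → r0=0xf9
[6] flags=1000 → (cmp)
[7] flags=1000 NE?T → r3=0x94
[8] flags=1000 VC?T → r1=0x9e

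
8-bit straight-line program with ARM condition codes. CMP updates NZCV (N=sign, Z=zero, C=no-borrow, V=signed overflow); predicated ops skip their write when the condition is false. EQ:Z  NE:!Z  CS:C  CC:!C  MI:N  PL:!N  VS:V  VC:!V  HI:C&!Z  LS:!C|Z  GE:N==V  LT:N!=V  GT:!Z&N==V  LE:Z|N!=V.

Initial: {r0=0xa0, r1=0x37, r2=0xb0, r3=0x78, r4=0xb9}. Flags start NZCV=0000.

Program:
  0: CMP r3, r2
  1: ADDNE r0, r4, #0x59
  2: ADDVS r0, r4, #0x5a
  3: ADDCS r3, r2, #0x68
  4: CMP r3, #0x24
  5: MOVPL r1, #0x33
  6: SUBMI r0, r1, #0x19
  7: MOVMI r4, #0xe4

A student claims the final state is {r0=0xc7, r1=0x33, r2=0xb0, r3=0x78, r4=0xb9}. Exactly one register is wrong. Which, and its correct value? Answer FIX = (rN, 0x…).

0: ✓ CMP  NZCV=1001
1: ✓ ADDNE  r0←0x12
2: ✓ ADDVS  r0←0x13
3: · ADDCS
4: ✓ CMP  NZCV=0010
5: ✓ MOVPL  r1←0x33
6: · SUBMI
7: · MOVMI

FIX = (r0, 0x13)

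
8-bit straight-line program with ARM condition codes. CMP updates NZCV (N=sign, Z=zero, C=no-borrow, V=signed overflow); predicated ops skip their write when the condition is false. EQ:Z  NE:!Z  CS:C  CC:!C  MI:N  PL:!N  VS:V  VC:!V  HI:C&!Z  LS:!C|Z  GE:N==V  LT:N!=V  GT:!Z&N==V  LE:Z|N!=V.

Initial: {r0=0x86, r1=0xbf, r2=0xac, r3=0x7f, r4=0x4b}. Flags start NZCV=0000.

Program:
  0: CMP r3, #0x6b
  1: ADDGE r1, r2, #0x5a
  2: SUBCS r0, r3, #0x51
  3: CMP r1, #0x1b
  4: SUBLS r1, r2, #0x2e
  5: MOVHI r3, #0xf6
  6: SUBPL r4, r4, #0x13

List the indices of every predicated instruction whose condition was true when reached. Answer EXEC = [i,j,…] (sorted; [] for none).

0: ✓ CMP  NZCV=0010
1: ✓ ADDGE  r1←0x06
2: ✓ SUBCS  r0←0x2e
3: ✓ CMP  NZCV=1000
4: ✓ SUBLS  r1←0x7e
5: · MOVHI
6: · SUBPL

EXEC = [1,2,4]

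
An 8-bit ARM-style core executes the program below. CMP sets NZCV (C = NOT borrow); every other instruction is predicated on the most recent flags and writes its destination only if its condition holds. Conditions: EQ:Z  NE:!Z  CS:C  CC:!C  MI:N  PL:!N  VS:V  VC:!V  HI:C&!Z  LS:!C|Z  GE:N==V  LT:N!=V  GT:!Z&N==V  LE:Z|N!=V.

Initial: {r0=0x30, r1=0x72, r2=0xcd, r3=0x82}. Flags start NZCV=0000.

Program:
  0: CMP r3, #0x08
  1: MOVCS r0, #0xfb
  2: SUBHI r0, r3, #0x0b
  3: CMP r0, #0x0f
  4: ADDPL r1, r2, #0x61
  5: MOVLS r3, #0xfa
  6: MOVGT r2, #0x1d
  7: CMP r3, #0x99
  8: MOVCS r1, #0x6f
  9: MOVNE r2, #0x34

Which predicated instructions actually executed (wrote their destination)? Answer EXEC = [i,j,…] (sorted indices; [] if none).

[0] flags=0011 → (cmp)
[1] flags=0011 CS?T → r0=0xfb
[2] flags=0011 HI?T → r0=0x77
[3] flags=0010 → (cmp)
[4] flags=0010 PL?T → r1=0x2e
[5] flags=0010 LS?F → skip
[6] flags=0010 GT?T → r2=0x1d
[7] flags=1000 → (cmp)
[8] flags=1000 CS?F → skip
[9] flags=1000 NE?T → r2=0x34

EXEC = [1,2,4,6,9]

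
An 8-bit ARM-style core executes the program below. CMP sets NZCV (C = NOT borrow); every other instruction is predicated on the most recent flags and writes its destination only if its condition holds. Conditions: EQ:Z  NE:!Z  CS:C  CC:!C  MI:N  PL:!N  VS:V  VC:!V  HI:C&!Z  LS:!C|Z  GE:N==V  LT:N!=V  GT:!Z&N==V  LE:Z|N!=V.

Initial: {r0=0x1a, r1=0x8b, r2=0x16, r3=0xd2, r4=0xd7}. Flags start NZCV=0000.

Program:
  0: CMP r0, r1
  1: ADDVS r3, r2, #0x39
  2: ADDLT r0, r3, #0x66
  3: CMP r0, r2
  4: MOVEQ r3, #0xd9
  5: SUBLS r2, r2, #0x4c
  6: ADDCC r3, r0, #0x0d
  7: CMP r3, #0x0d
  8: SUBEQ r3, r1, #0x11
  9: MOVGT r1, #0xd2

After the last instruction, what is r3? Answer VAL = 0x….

VAL = 0x4f

[0] flags=1001 → (cmp)
[1] flags=1001 VS?T → r3=0x4f
[2] flags=1001 LT?F → skip
[3] flags=0010 → (cmp)
[4] flags=0010 EQ?F → skip
[5] flags=0010 LS?F → skip
[6] flags=0010 CC?F → skip
[7] flags=0010 → (cmp)
[8] flags=0010 EQ?F → skip
[9] flags=0010 GT?T → r1=0xd2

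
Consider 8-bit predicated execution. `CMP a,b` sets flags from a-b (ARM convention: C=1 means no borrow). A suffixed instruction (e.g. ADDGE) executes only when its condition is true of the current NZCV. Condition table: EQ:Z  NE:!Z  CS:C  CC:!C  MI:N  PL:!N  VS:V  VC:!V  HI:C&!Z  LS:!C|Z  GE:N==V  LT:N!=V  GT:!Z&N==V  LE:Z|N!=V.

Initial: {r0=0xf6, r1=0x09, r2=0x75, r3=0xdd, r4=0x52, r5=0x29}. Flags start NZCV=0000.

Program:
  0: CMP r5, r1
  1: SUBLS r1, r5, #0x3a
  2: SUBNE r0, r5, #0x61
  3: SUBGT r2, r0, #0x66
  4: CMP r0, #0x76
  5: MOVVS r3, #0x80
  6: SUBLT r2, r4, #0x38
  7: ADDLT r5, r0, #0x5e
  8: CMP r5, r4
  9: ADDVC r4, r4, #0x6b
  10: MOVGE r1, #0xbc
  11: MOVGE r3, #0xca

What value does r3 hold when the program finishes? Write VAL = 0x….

VAL = 0x80

[0] flags=0010 → (cmp)
[1] flags=0010 LS?F → skip
[2] flags=0010 NE?T → r0=0xc8
[3] flags=0010 GT?T → r2=0x62
[4] flags=0011 → (cmp)
[5] flags=0011 VS?T → r3=0x80
[6] flags=0011 LT?T → r2=0x1a
[7] flags=0011 LT?T → r5=0x26
[8] flags=1000 → (cmp)
[9] flags=1000 VC?T → r4=0xbd
[10] flags=1000 GE?F → skip
[11] flags=1000 GE?F → skip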